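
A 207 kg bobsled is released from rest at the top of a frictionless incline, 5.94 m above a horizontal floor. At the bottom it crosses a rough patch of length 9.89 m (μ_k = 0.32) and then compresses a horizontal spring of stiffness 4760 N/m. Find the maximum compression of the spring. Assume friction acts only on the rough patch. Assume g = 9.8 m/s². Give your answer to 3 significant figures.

x = 1.54 m

Initial energy: E₁ = mgh = (207)(9.8)(5.94) = 12050 J
Friction removes W_f = μ_k mg d = (0.32)(207)(9.8)(9.89) = 6420 J
Energy reaching the spring: E = 12050 − 6420 = 5629.8 J
At max compression ½kx² = E ⇒ x = √(2E/k) = √(2 × 5629.8/4760) = 1.538 m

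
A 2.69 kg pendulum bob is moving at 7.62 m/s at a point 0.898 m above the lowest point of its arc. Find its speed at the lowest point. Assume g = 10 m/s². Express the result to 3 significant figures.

v = 8.72 m/s

Equating total energy at the two states: ½mv₀² + mgh = ½mv²
The mass cancels from both sides.
v² = v₀² + 2gh = (7.62)² + 2(10)(0.898) = 76.024
v = √76.024 = 8.719 m/s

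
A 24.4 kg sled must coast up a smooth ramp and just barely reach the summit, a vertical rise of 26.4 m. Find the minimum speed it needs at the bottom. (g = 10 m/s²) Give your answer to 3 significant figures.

At the top it is momentarily at rest, so all KE converts to PE: ½mv² = mgh
v = √(2gh) = √(2 × 10 × 26.4) = 22.98 m/s

v = 23.0 m/s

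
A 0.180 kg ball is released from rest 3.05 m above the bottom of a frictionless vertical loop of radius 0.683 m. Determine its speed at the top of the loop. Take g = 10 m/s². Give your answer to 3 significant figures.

Energy conservation: mgh = ½mv_top² + mg(2r)
v_top² = 2g(h − 2r) = 2(10)(3.05 − 1.366) = 33.68
v_top = 5.803 m/s

v = 5.80 m/s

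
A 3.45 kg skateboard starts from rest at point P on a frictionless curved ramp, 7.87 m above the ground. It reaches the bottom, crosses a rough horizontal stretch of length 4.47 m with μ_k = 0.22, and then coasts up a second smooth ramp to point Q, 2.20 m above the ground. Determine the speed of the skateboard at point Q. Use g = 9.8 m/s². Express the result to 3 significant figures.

v = 9.58 m/s

Energy at P: mgh₁ = (3.45)(9.8)(7.87) = 266.08 J
Friction loss: W_f = μ_k mg d = 33.25 J
At Q: ½mv² + mgh₂ = mgh₁ − W_f
½mv² = 266.08 − 33.25 − 74.382 = 158.45 J
v = √(2 × 158.45/3.45) = 9.584 m/s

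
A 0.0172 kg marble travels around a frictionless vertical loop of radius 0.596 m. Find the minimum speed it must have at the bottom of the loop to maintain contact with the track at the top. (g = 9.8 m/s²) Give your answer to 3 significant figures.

At the top: mg = mv_top²/r ⇒ v_top² = gr = 5.841 m²/s²
Energy from bottom to top (height 2r): ½mv_bot² = ½mv_top² + mg(2r)
v_bot² = gr + 4gr = 5gr = 29.20
v_bot = √(5gr) = 5.404 m/s

v = 5.40 m/s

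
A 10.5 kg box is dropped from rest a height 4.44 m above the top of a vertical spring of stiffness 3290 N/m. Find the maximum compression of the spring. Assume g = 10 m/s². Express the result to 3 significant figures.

Measuring PE from the top of the relaxed spring, at max compression the box has dropped H + x with zero KE, so:
mg(H + x) = ½kx²
½(3290)x² − (10.5)(10)x − (10.5)(10)(4.44) = 0
1645x² − 105.0x − 466.2 = 0
x = [105.0 + √(11025 + 3.0676e+06)]/(2 × 1645) = 0.5652 m

x = 0.565 m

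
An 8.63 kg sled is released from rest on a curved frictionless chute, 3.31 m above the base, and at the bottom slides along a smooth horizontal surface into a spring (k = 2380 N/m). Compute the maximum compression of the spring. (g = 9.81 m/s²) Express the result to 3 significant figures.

x = 0.485 m

At max compression the sled is momentarily at rest: mgh = ½kx²
x = √(2mgh/k) = √(2 × 8.63 × 9.81 × 3.31 / 2380) = 0.4853 m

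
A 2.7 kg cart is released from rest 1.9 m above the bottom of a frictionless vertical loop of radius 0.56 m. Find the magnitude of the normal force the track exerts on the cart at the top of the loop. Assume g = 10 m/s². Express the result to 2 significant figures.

N = 48 N

Energy from release to top (height 2r): mgh = ½mv_top² + mg(2r)
v_top² = 2g(h − 2r) = 2(10)(1.9 − 1.120) = 15.600 m²/s²
At the top, both N and weight point toward the centre: N + mg = mv_top²/r
N = m(v_top²/r − g) = 2.7(15.600/0.56 − 10) = 48.21 N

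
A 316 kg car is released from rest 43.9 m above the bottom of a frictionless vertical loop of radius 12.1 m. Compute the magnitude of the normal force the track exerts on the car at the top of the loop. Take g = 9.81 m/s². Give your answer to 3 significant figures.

N = 6990 N

Energy from release to top (height 2r): mgh = ½mv_top² + mg(2r)
v_top² = 2g(h − 2r) = 2(9.81)(43.9 − 24.20) = 386.51 m²/s²
At the top, both N and weight point toward the centre: N + mg = mv_top²/r
N = m(v_top²/r − g) = 316(386.51/12.1 − 9.81) = 6994 N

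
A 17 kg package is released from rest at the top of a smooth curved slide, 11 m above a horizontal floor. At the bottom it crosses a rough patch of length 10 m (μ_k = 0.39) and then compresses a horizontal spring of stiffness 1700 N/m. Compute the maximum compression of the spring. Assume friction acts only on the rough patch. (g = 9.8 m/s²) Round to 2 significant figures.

x = 1.2 m

Initial energy: E₁ = mgh = (17)(9.8)(11) = 1832.6 J
Friction removes W_f = μ_k mg d = (0.39)(17)(9.8)(10) = 649.7 J
Energy reaching the spring: E = 1832.6 − 649.7 = 1182.9 J
At max compression ½kx² = E ⇒ x = √(2E/k) = √(2 × 1182.9/1700) = 1.180 m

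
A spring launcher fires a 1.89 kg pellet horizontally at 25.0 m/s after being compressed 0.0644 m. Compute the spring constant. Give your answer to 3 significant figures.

½kx² = ½mv²
k = mv²/x² = (1.89)(25.0)²/(0.0644)² = 284820 N/m

k = 285000 N/m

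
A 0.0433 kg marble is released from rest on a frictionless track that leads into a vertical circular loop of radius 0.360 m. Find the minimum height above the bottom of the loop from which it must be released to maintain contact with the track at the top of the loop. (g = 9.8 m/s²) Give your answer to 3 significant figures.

h = 0.900 m

At the top, for minimum speed gravity alone supplies the centripetal force: mg = mv_top²/r ⇒ v_top² = gr = 3.528 m²/s²
Energy conservation from release height h to the top (height 2r): mgh = ½mv_top² + mg(2r)
h = v_top²/(2g) + 2r = r/2 + 2r = 5r/2 = 0.9000 m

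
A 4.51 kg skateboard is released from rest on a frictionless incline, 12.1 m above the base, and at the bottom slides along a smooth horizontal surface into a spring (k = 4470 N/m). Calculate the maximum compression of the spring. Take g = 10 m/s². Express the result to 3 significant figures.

x = 0.494 m

Gravitational PE at the top equals spring PE at max compression: mgh = ½kx²
x = √(2mgh/k) = √(2 × 4.51 × 10 × 12.1 / 4470) = 0.4941 m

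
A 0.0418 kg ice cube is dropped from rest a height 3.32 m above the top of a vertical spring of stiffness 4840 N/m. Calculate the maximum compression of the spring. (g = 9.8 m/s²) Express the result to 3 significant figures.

x = 0.0238 m

Measuring PE from the top of the relaxed spring, at max compression the cube has dropped H + x with zero KE, so:
mg(H + x) = ½kx²
½(4840)x² − (0.0418)(9.8)x − (0.0418)(9.8)(3.32) = 0
2420x² − 0.4096x − 1.360 = 0
x = [0.4096 + √(0.1678 + 13165)]/(2 × 2420) = 0.02379 m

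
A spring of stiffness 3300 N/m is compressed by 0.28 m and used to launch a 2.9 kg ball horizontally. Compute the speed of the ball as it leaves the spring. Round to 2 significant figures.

v = 9.4 m/s

The ball leaves the spring when the spring is at natural length, so ½kx² = ½mv²
v = x√(k/m) = 0.28 × √(3300/2.9) = 9.445 m/s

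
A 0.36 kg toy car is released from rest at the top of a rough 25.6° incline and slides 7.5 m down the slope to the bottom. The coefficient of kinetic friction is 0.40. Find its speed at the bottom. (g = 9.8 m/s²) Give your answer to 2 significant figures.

v = 3.2 m/s

Taking the bottom as reference, mgh = ½mv² + μ_k N L with h = L sinθ, N = mg cosθ:
mgh = mgL sinθ = (0.36)(9.8)(7.5)sin25.6° = 11.433 J
W_f = μ_k mg cosθ · L = (0.40)(0.36)(9.8)cos25.6°·7.5 = 9.545 J
½mv² = 11.433 − 9.545 = 1.8880 J
v = √(2 × 1.8880/0.36) = 3.239 m/s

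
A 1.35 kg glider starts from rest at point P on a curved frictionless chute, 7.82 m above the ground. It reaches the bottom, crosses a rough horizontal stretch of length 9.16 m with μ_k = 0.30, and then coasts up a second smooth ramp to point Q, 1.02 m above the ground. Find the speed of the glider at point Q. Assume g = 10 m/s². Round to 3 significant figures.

v = 9.00 m/s

Energy at P: mgh₁ = (1.35)(10)(7.82) = 105.57 J
Friction loss: W_f = μ_k mg d = 37.10 J
At Q: ½mv² + mgh₂ = mgh₁ − W_f
½mv² = 105.57 − 37.10 − 13.770 = 54.702 J
v = √(2 × 54.702/1.35) = 9.002 m/s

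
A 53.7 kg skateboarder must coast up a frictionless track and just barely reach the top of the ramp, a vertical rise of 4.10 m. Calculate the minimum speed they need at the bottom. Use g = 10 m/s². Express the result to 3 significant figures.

v = 9.06 m/s

At the top they are momentarily at rest, so all KE converts to PE: ½mv² = mgh
v = √(2gh) = √(2 × 10 × 4.10) = 9.055 m/s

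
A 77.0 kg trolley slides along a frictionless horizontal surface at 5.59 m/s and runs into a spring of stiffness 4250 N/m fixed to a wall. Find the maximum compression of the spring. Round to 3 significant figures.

All KE is stored as spring PE at maximum compression: ½mv² = ½kx²
x = v√(m/k) = 5.59 × √(77.0/4250) = 0.7524 m

x = 0.752 m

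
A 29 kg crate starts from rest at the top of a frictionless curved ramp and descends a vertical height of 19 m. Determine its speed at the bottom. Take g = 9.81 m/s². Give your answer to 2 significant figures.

Equating total energy at the two states: mgh = ½mv²
v = √(2gh) = √(2 × 9.81 × 19) = √372.78 = 19.31 m/s

v = 19 m/s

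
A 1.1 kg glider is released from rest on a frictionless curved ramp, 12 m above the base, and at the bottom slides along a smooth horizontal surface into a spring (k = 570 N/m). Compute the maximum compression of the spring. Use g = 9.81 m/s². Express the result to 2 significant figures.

x = 0.67 m

Gravitational PE at the top equals spring PE at max compression: mgh = ½kx²
x = √(2mgh/k) = √(2 × 1.1 × 9.81 × 12 / 570) = 0.6741 m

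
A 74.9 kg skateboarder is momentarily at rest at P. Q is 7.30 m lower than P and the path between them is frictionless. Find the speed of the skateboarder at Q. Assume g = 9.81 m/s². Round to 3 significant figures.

Energy conservation between the two points: mgh = ½mv²
v = √(2gh) = √(2 × 9.81 × 7.30) = √143.23 = 11.97 m/s

v = 12.0 m/s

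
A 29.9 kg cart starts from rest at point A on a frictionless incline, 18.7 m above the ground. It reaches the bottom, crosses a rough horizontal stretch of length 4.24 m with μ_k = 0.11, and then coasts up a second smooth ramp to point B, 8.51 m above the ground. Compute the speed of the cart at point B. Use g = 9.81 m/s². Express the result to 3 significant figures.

v = 13.8 m/s

Energy at A: mgh₁ = (29.9)(9.81)(18.7) = 5485.1 J
Friction loss: W_f = μ_k mg d = 136.8 J
At B: ½mv² + mgh₂ = mgh₁ − W_f
½mv² = 5485.1 − 136.8 − 2496.1 = 2852.1 J
v = √(2 × 2852.1/29.9) = 13.81 m/s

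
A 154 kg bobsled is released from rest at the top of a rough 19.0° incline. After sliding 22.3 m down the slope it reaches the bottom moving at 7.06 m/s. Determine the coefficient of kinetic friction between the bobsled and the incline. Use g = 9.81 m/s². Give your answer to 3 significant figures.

The energy dissipated by friction is the PE lost minus the KE gained:
mgL sinθ = 10968 J; ½mv² = 3838.0 J
W_f = 10968 − 3838.0 = 7130 J
μ_k = W_f/(mg cosθ · L) = 7130/(1428 × 22.3) = 0.2238

μ_k = 0.224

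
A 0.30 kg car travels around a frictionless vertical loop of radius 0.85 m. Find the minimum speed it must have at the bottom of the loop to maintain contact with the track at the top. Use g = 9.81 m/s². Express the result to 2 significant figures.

At the top: mg = mv_top²/r ⇒ v_top² = gr = 8.338 m²/s²
Energy from bottom to top (height 2r): ½mv_bot² = ½mv_top² + mg(2r)
v_bot² = gr + 4gr = 5gr = 41.69
v_bot = √(5gr) = 6.457 m/s

v = 6.5 m/s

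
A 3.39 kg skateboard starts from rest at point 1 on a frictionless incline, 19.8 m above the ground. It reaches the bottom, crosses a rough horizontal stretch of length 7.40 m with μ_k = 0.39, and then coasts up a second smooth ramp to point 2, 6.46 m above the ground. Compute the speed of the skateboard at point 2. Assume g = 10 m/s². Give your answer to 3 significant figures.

Energy at 1: mgh₁ = (3.39)(10)(19.8) = 671.22 J
Friction loss: W_f = μ_k mg d = 97.84 J
At 2: ½mv² + mgh₂ = mgh₁ − W_f
½mv² = 671.22 − 97.84 − 218.99 = 354.39 J
v = √(2 × 354.39/3.39) = 14.46 m/s

v = 14.5 m/s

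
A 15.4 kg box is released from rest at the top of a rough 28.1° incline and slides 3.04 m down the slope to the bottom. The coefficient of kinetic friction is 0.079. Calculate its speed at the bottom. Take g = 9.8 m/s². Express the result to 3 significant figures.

Taking the bottom as reference, mgh = ½mv² + μ_k N L with h = L sinθ, N = mg cosθ:
mgh = mgL sinθ = (15.4)(9.8)(3.04)sin28.1° = 216.10 J
W_f = μ_k mg cosθ · L = (0.079)(15.4)(9.8)cos28.1°·3.04 = 31.97 J
½mv² = 216.10 − 31.97 = 184.13 J
v = √(2 × 184.13/15.4) = 4.890 m/s

v = 4.89 m/s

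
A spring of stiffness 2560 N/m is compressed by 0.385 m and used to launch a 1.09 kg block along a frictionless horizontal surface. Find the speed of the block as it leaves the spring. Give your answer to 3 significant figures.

Conservation of energy: ½kx² = ½mv²
v = x√(k/m) = 0.385 × √(2560/1.09) = 18.66 m/s

v = 18.7 m/s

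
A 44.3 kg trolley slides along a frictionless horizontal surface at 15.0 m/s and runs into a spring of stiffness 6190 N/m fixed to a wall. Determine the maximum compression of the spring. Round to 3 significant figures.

At max compression the trolley is momentarily at rest: ½mv² = ½kx²
x = v√(m/k) = 15.0 × √(44.3/6190) = 1.269 m

x = 1.27 m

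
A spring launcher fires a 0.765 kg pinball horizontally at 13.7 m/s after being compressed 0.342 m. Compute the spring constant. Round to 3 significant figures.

k = 1230 N/m

½kx² = ½mv²
k = mv²/x² = (0.765)(13.7)²/(0.342)² = 1228 N/m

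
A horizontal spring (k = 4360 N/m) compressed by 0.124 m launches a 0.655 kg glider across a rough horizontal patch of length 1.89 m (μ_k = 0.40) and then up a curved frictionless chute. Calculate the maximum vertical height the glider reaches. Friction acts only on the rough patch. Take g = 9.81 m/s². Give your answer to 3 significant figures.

h = 4.46 m

Spring energy: E₀ = ½kx² = ½(4360)(0.124)² = 33.520 J
Friction: W_f = μ_k mg d = (0.40)(0.655)(9.81)(1.89) = 4.858 J
Energy at base of ramp: E = 33.520 − 4.858 = 28.662 J
At max height all remaining energy is PE: mgh = E ⇒ h = E/(mg) = 28.662/(0.655 × 9.81) = 4.461 m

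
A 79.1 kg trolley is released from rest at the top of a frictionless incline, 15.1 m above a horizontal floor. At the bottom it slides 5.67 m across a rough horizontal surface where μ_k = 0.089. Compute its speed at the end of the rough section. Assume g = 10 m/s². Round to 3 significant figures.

Applying the work–energy principle:
mgh = ½mv² + μ_k m g d
W_f = μ_k mg d = (0.089)(79.1)(10)(5.67) = 399.2 J
½mv² = mgh − W_f = 11944 − 399.2 = 11545 J
v = √(2 × 11545/79.1) = 17.09 m/s

v = 17.1 m/s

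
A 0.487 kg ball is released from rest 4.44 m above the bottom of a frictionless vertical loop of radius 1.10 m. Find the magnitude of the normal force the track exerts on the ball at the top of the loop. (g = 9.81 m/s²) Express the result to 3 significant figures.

Energy from release to top (height 2r): mgh = ½mv_top² + mg(2r)
v_top² = 2g(h − 2r) = 2(9.81)(4.44 − 2.200) = 43.949 m²/s²
At the top, both N and weight point toward the centre: N + mg = mv_top²/r
N = m(v_top²/r − g) = 0.487(43.949/1.10 − 9.81) = 14.68 N

N = 14.7 N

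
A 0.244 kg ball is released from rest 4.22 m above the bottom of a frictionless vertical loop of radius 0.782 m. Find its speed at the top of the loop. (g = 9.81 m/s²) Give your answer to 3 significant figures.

v = 7.22 m/s

Energy conservation: mgh = ½mv_top² + mg(2r)
v_top² = 2g(h − 2r) = 2(9.81)(4.22 − 1.564) = 52.11
v_top = 7.219 m/s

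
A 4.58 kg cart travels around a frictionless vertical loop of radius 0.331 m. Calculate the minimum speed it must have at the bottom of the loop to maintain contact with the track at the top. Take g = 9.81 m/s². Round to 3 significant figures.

At the top: mg = mv_top²/r ⇒ v_top² = gr = 3.247 m²/s²
Energy from bottom to top (height 2r): ½mv_bot² = ½mv_top² + mg(2r)
v_bot² = gr + 4gr = 5gr = 16.24
v_bot = √(5gr) = 4.029 m/s

v = 4.03 m/s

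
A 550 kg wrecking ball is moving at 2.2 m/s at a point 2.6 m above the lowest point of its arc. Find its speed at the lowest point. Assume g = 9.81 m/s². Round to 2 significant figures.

By conservation of mechanical energy, ½mv₀² + mgh = ½mv²
v² = v₀² + 2gh = (2.2)² + 2(9.81)(2.6) = 55.852
v = √55.852 = 7.473 m/s

v = 7.5 m/s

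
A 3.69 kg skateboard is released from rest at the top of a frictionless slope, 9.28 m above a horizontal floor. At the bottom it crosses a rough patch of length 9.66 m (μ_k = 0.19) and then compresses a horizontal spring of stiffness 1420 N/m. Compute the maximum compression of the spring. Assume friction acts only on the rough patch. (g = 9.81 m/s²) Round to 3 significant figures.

Initial energy: E₁ = mgh = (3.69)(9.81)(9.28) = 335.93 J
Friction removes W_f = μ_k mg d = (0.19)(3.69)(9.81)(9.66) = 66.44 J
Energy reaching the spring: E = 335.93 − 66.44 = 269.49 J
At max compression ½kx² = E ⇒ x = √(2E/k) = √(2 × 269.49/1420) = 0.6161 m

x = 0.616 m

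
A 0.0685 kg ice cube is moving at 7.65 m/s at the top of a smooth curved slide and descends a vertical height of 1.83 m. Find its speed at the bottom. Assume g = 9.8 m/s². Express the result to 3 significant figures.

Mechanical energy is conserved (no friction): ½mv₀² + mgh = ½mv²
The mass cancels from both sides.
v² = v₀² + 2gh = (7.65)² + 2(9.8)(1.83) = 94.391
v = √94.391 = 9.715 m/s

v = 9.72 m/s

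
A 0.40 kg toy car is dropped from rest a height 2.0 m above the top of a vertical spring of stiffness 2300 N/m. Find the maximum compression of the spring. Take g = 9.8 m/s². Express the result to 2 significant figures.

x = 0.084 m

Take the reference level at the top of the uncompressed spring. At max compression the car has fallen H + x and is momentarily at rest:
mg(H + x) = ½kx²
½(2300)x² − (0.40)(9.8)x − (0.40)(9.8)(2.0) = 0
1150x² − 3.920x − 7.840 = 0
x = [3.920 + √(15.37 + 36064)]/(2 × 1150) = 0.08429 m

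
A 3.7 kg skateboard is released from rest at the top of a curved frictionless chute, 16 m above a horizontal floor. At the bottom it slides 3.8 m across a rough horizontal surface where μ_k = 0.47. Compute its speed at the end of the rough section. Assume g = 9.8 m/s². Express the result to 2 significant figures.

v = 17 m/s

Applying the work–energy principle:
mgh = ½mv² + μ_k m g d
W_f = μ_k mg d = (0.47)(3.7)(9.8)(3.8) = 64.76 J
½mv² = mgh − W_f = 580.16 − 64.76 = 515.40 J
v = √(2 × 515.40/3.7) = 16.69 m/s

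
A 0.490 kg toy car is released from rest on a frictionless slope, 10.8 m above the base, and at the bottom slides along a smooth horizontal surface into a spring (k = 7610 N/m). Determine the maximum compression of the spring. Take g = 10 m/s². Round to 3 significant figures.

x = 0.118 m

Gravitational PE at the top equals spring PE at max compression: mgh = ½kx²
x = √(2mgh/k) = √(2 × 0.490 × 10 × 10.8 / 7610) = 0.1179 m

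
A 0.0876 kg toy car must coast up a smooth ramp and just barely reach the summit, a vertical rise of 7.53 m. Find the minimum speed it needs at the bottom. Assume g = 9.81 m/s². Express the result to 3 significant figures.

At the top it is momentarily at rest, so all KE converts to PE: ½mv² = mgh
v = √(2gh) = √(2 × 9.81 × 7.53) = 12.15 m/s

v = 12.2 m/s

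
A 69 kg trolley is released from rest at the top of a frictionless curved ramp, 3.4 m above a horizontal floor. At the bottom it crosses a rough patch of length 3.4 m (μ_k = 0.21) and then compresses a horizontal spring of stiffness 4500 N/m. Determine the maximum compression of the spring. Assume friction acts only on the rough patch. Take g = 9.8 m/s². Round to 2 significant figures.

Initial energy: E₁ = mgh = (69)(9.8)(3.4) = 2299.1 J
Friction removes W_f = μ_k mg d = (0.21)(69)(9.8)(3.4) = 482.8 J
Energy reaching the spring: E = 2299.1 − 482.8 = 1816.3 J
At max compression ½kx² = E ⇒ x = √(2E/k) = √(2 × 1816.3/4500) = 0.8985 m

x = 0.90 m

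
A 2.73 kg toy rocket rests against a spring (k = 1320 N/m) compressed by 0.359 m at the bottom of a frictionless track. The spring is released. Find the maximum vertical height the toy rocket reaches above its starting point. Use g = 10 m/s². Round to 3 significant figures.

Energy conservation from release to the highest point: ½kx² = mgh
h = kx²/(2mg) = (1320)(0.359)²/(2 × 2.73 × 10) = 3.116 m

h = 3.12 m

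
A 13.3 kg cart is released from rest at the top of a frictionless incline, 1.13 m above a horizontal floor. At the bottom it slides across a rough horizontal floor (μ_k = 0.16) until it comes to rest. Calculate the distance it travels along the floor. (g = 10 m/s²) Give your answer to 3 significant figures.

d = 7.06 m

Applying the work–energy principle:
At rest all PE has been dissipated by friction: mgh = μ_k m g d
d = h/μ_k = 1.13/0.16 = 7.062 m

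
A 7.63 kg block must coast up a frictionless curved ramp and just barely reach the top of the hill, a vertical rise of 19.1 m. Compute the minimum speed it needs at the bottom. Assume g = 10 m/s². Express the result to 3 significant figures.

At the top it is momentarily at rest, so all KE converts to PE: ½mv² = mgh
v = √(2gh) = √(2 × 10 × 19.1) = 19.54 m/s

v = 19.5 m/s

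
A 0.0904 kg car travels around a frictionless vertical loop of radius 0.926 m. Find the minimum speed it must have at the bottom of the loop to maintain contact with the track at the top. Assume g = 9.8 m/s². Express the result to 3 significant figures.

At the top: mg = mv_top²/r ⇒ v_top² = gr = 9.075 m²/s²
Energy from bottom to top (height 2r): ½mv_bot² = ½mv_top² + mg(2r)
v_bot² = gr + 4gr = 5gr = 45.37
v_bot = √(5gr) = 6.736 m/s

v = 6.74 m/s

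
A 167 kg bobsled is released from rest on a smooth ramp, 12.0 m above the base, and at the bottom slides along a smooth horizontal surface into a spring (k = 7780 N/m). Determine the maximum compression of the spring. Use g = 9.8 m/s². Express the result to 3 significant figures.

x = 2.25 m

At max compression the bobsled is momentarily at rest: mgh = ½kx²
x = √(2mgh/k) = √(2 × 167 × 9.8 × 12.0 / 7780) = 2.247 m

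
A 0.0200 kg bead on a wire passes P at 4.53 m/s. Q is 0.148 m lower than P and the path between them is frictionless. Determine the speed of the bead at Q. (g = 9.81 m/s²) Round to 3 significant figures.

Equating total energy at the two states: ½mv₀² + mgh = ½mv²
v² = v₀² + 2gh = (4.53)² + 2(9.81)(0.148) = 23.425
v = √23.425 = 4.840 m/s

v = 4.84 m/s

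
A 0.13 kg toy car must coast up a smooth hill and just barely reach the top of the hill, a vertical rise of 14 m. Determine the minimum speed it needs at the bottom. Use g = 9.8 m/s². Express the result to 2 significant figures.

At the top it is momentarily at rest, so all KE converts to PE: ½mv² = mgh
v = √(2gh) = √(2 × 9.8 × 14) = 16.57 m/s

v = 17 m/s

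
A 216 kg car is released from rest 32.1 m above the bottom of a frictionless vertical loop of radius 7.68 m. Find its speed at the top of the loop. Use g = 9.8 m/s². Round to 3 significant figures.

Energy conservation: mgh = ½mv_top² + mg(2r)
v_top² = 2g(h − 2r) = 2(9.8)(32.1 − 15.36) = 328.1
v_top = 18.11 m/s

v = 18.1 m/s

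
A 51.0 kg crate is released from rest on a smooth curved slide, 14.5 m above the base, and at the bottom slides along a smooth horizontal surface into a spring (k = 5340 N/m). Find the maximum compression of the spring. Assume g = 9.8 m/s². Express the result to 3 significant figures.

x = 1.65 m

Energy conservation (no friction) from release to max compression: mgh = ½kx²
x = √(2mgh/k) = √(2 × 51.0 × 9.8 × 14.5 / 5340) = 1.648 m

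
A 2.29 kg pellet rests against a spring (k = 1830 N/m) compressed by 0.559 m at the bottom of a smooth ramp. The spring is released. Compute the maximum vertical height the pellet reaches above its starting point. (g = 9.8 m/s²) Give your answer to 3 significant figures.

Energy conservation from release to the highest point: ½kx² = mgh
h = kx²/(2mg) = (1830)(0.559)²/(2 × 2.29 × 9.8) = 12.74 m

h = 12.7 m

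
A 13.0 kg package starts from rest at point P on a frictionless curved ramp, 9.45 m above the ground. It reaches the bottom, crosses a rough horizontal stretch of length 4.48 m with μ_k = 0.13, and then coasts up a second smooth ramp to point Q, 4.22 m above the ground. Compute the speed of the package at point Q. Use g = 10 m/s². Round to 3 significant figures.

Energy at P: mgh₁ = (13.0)(10)(9.45) = 1228.5 J
Friction loss: W_f = μ_k mg d = 75.71 J
At Q: ½mv² + mgh₂ = mgh₁ − W_f
½mv² = 1228.5 − 75.71 − 548.60 = 604.19 J
v = √(2 × 604.19/13.0) = 9.641 m/s

v = 9.64 m/s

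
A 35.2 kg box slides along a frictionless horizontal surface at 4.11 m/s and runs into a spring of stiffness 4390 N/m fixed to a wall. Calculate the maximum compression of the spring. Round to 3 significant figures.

Conservation of energy between contact and max compression: ½mv² = ½kx²
x = v√(m/k) = 4.11 × √(35.2/4390) = 0.3680 m

x = 0.368 m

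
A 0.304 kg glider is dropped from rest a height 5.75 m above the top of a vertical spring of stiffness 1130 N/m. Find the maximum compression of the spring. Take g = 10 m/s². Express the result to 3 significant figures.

Let x be the compression. The total drop is H + x, and the glider is instantaneously at rest at max compression, so energy conservation gives:
mg(H + x) = ½kx²
½(1130)x² − (0.304)(10)x − (0.304)(10)(5.75) = 0
565.0x² − 3.040x − 17.48 = 0
x = [3.040 + √(9.242 + 39505)]/(2 × 565.0) = 0.1786 m

x = 0.179 m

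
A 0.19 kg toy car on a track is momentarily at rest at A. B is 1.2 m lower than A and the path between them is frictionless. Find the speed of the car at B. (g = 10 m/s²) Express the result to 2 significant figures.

By conservation of mechanical energy, mgh = ½mv²
The mass cancels from both sides.
v = √(2gh) = √(2 × 10 × 1.2) = √24.000 = 4.899 m/s

v = 4.9 m/s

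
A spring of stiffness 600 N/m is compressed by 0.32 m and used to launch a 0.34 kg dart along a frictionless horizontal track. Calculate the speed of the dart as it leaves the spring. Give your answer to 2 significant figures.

Conservation of energy: ½kx² = ½mv²
v = x√(k/m) = 0.32 × √(600/0.34) = 13.44 m/s

v = 13 m/s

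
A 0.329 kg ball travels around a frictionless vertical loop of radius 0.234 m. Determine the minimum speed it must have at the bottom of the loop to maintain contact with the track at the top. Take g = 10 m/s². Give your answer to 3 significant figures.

At the top: mg = mv_top²/r ⇒ v_top² = gr = 2.340 m²/s²
Energy from bottom to top (height 2r): ½mv_bot² = ½mv_top² + mg(2r)
v_bot² = gr + 4gr = 5gr = 11.70
v_bot = √(5gr) = 3.421 m/s

v = 3.42 m/s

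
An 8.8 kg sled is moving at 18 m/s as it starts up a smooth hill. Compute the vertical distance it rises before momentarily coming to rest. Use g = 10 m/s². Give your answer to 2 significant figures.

h = 16 m

By energy conservation, ½mv² = mgh
h = v²/(2g) = 18²/(2 × 10) = 16.20 m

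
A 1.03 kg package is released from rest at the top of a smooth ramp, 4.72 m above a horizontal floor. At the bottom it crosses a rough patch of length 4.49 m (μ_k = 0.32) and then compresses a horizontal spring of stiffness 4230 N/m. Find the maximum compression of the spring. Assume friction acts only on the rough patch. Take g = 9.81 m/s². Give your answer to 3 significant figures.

x = 0.125 m

Initial energy: E₁ = mgh = (1.03)(9.81)(4.72) = 47.692 J
Friction removes W_f = μ_k mg d = (0.32)(1.03)(9.81)(4.49) = 14.52 J
Energy reaching the spring: E = 47.692 − 14.52 = 33.174 J
At max compression ½kx² = E ⇒ x = √(2E/k) = √(2 × 33.174/4230) = 0.1252 m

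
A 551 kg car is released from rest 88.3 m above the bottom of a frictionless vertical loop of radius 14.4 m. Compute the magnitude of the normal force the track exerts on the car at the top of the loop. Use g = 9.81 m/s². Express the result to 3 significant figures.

N = 39300 N

Energy from release to top (height 2r): mgh = ½mv_top² + mg(2r)
v_top² = 2g(h − 2r) = 2(9.81)(88.3 − 28.80) = 1167.4 m²/s²
At the top, both N and weight point toward the centre: N + mg = mv_top²/r
N = m(v_top²/r − g) = 551(1167.4/14.4 − 9.81) = 39264 N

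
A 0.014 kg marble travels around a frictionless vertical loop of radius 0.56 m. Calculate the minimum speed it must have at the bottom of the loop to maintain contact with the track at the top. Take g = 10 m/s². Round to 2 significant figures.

v = 5.3 m/s

At the top: mg = mv_top²/r ⇒ v_top² = gr = 5.600 m²/s²
Energy from bottom to top (height 2r): ½mv_bot² = ½mv_top² + mg(2r)
v_bot² = gr + 4gr = 5gr = 28.00
v_bot = √(5gr) = 5.292 m/s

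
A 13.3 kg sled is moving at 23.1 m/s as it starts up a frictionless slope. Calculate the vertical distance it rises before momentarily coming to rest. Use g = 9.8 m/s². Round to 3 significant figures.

h = 27.2 m

Setting KE at the bottom equal to PE gained: ½mv² = mgh
h = v²/(2g) = 23.1²/(2 × 9.8) = 27.22 m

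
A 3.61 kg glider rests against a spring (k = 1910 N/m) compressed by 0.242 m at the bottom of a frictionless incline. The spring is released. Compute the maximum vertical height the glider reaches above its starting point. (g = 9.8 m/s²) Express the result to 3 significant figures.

h = 1.58 m

At maximum height the glider is at rest, so ½kx² = mgh
h = kx²/(2mg) = (1910)(0.242)²/(2 × 3.61 × 9.8) = 1.581 m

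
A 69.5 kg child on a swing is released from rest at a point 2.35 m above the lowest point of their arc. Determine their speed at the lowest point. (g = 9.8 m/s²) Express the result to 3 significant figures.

Energy conservation between the two points: mgh = ½mv²
v = √(2gh) = √(2 × 9.8 × 2.35) = √46.060 = 6.787 m/s

v = 6.79 m/s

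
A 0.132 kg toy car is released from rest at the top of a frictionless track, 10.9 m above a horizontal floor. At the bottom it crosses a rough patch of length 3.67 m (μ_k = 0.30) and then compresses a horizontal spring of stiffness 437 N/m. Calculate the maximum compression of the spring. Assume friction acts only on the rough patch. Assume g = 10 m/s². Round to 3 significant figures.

x = 0.243 m

Initial energy: E₁ = mgh = (0.132)(10)(10.9) = 14.388 J
Friction removes W_f = μ_k mg d = (0.30)(0.132)(10)(3.67) = 1.453 J
Energy reaching the spring: E = 14.388 − 1.453 = 12.935 J
At max compression ½kx² = E ⇒ x = √(2E/k) = √(2 × 12.935/437) = 0.2433 m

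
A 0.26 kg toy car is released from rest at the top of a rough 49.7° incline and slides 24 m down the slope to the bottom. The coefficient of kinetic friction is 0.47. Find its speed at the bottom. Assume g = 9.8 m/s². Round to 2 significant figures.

Work–energy: mg(L sinθ) − μ_k(mg cosθ)L = ½mv²
mgh = mgL sinθ = (0.26)(9.8)(24)sin49.7° = 46.639 J
W_f = μ_k mg cosθ · L = (0.47)(0.26)(9.8)cos49.7°·24 = 18.59 J
½mv² = 46.639 − 18.59 = 28.049 J
v = √(2 × 28.049/0.26) = 14.69 m/s

v = 15 m/s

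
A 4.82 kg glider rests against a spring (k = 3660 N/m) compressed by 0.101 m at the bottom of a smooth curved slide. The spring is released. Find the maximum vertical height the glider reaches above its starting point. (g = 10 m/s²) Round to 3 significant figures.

h = 0.387 m

At maximum height the glider is at rest, so ½kx² = mgh
h = kx²/(2mg) = (3660)(0.101)²/(2 × 4.82 × 10) = 0.3873 m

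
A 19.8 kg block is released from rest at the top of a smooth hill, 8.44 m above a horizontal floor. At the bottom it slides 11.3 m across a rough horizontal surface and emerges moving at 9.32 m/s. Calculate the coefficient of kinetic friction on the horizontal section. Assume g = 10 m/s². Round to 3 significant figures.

μ_k = 0.363

Energy bookkeeping (friction removes W_f = μ_k N d):
mgh = ½mv² + μ_k m g d
mgh = 1671.1 J; ½mv² = 859.94 J
W_f = 1671.1 − 859.94 = 811.2 J
μ_k = W_f/(mg·d) = 811.2/(198.0 × 11.3) = 0.3626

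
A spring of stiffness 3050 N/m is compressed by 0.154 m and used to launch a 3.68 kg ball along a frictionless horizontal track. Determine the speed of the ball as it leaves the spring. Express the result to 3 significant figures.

v = 4.43 m/s

Conservation of energy: ½kx² = ½mv²
v = x√(k/m) = 0.154 × √(3050/3.68) = 4.434 m/s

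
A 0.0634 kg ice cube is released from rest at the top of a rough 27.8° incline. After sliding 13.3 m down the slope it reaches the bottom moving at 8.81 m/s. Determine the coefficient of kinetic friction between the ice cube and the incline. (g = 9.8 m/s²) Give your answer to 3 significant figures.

mgh = ½mv² + μ_k (mg cosθ) L, with h = L sinθ
mgL sinθ = 3.8540 J; ½mv² = 2.4604 J
W_f = 3.8540 − 2.4604 = 1.394 J
μ_k = W_f/(mg cosθ · L) = 1.394/(0.5496 × 13.3) = 0.1906

μ_k = 0.191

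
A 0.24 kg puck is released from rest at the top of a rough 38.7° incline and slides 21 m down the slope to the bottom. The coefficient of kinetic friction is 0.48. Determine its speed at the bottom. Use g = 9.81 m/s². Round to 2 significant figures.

Energy: mgh = ½mv² + W_f, with h = L sinθ and W_f = μ_k (mg cosθ) L
mgh = mgL sinθ = (0.24)(9.81)(21)sin38.7° = 30.913 J
W_f = μ_k mg cosθ · L = (0.48)(0.24)(9.81)cos38.7°·21 = 18.52 J
½mv² = 30.913 − 18.52 = 12.392 J
v = √(2 × 12.392/0.24) = 10.16 m/s

v = 10 m/s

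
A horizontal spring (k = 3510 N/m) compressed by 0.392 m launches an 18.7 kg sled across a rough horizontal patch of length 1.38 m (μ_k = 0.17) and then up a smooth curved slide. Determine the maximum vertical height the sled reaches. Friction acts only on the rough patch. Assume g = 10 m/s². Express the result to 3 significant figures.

h = 1.21 m

Spring energy: E₀ = ½kx² = ½(3510)(0.392)² = 269.68 J
Friction: W_f = μ_k mg d = (0.17)(18.7)(10)(1.38) = 43.87 J
Energy at base of ramp: E = 269.68 − 43.87 = 225.81 J
At max height all remaining energy is PE: mgh = E ⇒ h = E/(mg) = 225.81/(18.7 × 10) = 1.208 m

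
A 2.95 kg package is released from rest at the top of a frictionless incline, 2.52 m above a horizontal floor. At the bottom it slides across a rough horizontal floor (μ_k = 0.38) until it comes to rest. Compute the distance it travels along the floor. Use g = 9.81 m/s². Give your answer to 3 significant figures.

Applying the work–energy principle:
At rest all PE has been dissipated by friction: mgh = μ_k m g d
d = h/μ_k = 2.52/0.38 = 6.632 m

d = 6.63 m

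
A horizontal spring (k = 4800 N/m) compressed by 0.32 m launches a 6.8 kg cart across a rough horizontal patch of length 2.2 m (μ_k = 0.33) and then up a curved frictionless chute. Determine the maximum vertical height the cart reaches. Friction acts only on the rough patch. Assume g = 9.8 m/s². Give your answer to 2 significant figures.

Spring energy: E₀ = ½kx² = ½(4800)(0.32)² = 245.76 J
Friction: W_f = μ_k mg d = (0.33)(6.8)(9.8)(2.2) = 48.38 J
Energy at base of ramp: E = 245.76 − 48.38 = 197.38 J
At max height all remaining energy is PE: mgh = E ⇒ h = E/(mg) = 197.38/(6.8 × 9.8) = 2.962 m

h = 3.0 m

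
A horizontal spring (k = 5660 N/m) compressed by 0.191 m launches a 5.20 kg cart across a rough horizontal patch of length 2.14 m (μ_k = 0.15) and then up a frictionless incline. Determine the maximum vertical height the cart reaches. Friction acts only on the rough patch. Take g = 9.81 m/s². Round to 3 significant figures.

Spring energy: E₀ = ½kx² = ½(5660)(0.191)² = 103.24 J
Friction: W_f = μ_k mg d = (0.15)(5.20)(9.81)(2.14) = 16.37 J
Energy at base of ramp: E = 103.24 − 16.37 = 86.866 J
At max height all remaining energy is PE: mgh = E ⇒ h = E/(mg) = 86.866/(5.20 × 9.81) = 1.703 m

h = 1.70 m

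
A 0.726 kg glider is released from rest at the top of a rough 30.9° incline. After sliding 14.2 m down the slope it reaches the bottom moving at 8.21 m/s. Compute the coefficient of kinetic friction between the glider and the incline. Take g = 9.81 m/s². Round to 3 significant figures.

μ_k = 0.317

Energy balance down the incline: mg L sinθ − ½mv² = μ_k (mg cosθ) L
mgL sinθ = 51.936 J; ½mv² = 24.468 J
W_f = 51.936 − 24.468 = 27.47 J
μ_k = W_f/(mg cosθ · L) = 27.47/(6.111 × 14.2) = 0.3165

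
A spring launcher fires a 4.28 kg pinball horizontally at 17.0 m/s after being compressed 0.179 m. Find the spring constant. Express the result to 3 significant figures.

Energy stored in the spring equals the launch KE: ½kx² = ½mv²
k = mv²/x² = (4.28)(17.0)²/(0.179)² = 38604 N/m

k = 38600 N/m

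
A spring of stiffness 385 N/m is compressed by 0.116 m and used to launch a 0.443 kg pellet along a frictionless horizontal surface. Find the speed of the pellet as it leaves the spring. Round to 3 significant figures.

Conservation of energy: ½kx² = ½mv²
v = x√(k/m) = 0.116 × √(385/0.443) = 3.420 m/s

v = 3.42 m/s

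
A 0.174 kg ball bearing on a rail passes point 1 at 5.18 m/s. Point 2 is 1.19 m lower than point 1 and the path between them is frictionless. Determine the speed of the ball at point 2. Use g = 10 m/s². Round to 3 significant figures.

v = 7.12 m/s

By conservation of mechanical energy, ½mv₀² + mgh = ½mv²
v² = v₀² + 2gh = (5.18)² + 2(10)(1.19) = 50.632
v = √50.632 = 7.116 m/s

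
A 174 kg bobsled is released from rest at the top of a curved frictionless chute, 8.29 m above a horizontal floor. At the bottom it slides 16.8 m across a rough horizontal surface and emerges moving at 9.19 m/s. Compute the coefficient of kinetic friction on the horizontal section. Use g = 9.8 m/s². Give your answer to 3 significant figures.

μ_k = 0.237

Energy at the top = energy at the end + work done against friction:
mgh = ½mv² + μ_k m g d
mgh = 14136 J; ½mv² = 7347.7 J
W_f = 14136 − 7347.7 = 6788 J
μ_k = W_f/(mg·d) = 6788/(1705 × 16.8) = 0.2370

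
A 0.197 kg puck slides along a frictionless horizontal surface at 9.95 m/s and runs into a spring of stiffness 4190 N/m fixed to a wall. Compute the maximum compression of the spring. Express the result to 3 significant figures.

x = 0.0682 m

At max compression the puck is momentarily at rest: ½mv² = ½kx²
x = v√(m/k) = 9.95 × √(0.197/4190) = 0.06823 m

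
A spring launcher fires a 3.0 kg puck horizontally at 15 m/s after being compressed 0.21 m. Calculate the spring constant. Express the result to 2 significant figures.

k = 15000 N/m

Energy stored in the spring equals the launch KE: ½kx² = ½mv²
k = mv²/x² = (3.0)(15)²/(0.21)² = 15306 N/m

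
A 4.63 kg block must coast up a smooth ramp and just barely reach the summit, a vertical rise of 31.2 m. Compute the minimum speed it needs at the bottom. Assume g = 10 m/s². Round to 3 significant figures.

At the top it is momentarily at rest, so all KE converts to PE: ½mv² = mgh
v = √(2gh) = √(2 × 10 × 31.2) = 24.98 m/s

v = 25.0 m/s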